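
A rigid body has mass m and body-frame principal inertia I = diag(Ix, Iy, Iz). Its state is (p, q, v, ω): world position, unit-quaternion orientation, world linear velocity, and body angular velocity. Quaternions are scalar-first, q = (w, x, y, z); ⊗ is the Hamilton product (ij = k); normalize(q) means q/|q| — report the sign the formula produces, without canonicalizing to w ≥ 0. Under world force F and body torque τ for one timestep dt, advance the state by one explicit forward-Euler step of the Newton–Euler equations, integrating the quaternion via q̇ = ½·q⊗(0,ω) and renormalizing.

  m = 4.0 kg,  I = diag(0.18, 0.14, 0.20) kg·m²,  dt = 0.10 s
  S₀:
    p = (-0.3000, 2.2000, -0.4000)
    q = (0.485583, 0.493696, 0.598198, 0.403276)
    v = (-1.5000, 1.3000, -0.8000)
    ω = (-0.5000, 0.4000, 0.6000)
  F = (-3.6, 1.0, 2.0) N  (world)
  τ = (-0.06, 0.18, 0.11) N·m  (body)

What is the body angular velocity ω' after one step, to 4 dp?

ω' = (-0.5413, 0.5243, 0.6510)

(τ − ω×Iω)/I = (-0.4133, 1.2429, 0.5100)
ω' = ω + α·dt = (-0.5413, 0.5243, 0.6510)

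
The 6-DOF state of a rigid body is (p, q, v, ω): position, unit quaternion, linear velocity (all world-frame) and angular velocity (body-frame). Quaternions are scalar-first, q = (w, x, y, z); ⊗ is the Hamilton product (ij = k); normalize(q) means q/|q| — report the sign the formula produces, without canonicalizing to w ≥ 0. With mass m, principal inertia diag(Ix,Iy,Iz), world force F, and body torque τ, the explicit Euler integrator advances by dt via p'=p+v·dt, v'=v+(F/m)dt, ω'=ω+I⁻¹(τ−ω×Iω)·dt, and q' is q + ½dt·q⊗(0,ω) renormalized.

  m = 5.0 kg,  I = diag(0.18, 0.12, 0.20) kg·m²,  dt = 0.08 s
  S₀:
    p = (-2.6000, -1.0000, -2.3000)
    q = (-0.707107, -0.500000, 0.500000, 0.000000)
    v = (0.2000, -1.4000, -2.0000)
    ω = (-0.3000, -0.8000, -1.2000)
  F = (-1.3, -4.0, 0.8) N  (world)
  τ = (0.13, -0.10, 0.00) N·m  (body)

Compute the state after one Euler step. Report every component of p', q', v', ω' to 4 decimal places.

p' = (-2.5840, -1.1120, -2.4600)
q' = (-0.6959, -0.5146, 0.4978, 0.0558)
v' = (0.1792, -1.4640, -1.9872)
ω' = (-0.2764, -0.8619, -1.1942)

a = F/m = (-0.2600, -0.8000, 0.1600)
p' = p + v·dt = (-2.5840, -1.1120, -2.4600)
v + (F/m)dt = (0.1792, -1.4640, -1.9872)
(τ − ω×Iω)/I = (0.2956, -0.7733, 0.0720)
ω + α·dt = (-0.2764, -0.8619, -1.1942)
Hamilton product q⊗(0,ω) = (0.2500000, -0.3878679, -0.0343144, 1.3985284)
q' = normalize(q + ½dt·q⊗(0,ω)) = (-0.6959, -0.5146, 0.4978, 0.0558)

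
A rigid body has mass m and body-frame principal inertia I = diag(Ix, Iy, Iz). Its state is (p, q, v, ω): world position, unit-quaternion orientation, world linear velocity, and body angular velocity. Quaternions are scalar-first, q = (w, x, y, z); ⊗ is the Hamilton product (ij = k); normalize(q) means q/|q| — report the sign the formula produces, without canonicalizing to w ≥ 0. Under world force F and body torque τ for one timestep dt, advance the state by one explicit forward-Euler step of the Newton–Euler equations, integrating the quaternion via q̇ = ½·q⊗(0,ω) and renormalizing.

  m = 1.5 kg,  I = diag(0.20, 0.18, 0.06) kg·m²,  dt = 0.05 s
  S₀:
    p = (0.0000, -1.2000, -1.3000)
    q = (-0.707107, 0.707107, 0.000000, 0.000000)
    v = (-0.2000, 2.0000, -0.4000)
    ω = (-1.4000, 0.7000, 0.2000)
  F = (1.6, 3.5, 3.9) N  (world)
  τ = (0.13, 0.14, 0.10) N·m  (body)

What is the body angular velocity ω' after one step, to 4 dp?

ω' = (-1.3633, 0.7498, 0.2670)

angular accel α = (0.7340, 0.9956, 1.3400)
ω + α·dt = (-1.3633, 0.7498, 0.2670)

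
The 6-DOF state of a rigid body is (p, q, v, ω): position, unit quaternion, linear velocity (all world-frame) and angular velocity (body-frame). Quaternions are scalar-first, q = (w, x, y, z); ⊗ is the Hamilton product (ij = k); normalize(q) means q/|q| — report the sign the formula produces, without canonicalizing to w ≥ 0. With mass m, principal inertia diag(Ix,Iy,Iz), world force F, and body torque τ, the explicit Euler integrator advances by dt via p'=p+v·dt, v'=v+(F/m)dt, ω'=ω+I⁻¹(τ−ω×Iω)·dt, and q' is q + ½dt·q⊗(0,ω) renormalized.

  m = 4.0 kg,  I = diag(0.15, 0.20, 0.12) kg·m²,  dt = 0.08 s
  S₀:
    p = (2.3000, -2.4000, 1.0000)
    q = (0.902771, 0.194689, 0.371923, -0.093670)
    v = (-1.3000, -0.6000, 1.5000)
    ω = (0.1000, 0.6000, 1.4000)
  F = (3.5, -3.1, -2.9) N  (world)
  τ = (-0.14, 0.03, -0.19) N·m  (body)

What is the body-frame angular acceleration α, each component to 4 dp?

ω×(Iω) gyroscopic = (-0.0672, 0.0042, 0.0030)
α = I⁻¹(τ − ω×Iω) = (-0.4853, 0.1290, -1.6083)

α = (-0.4853, 0.1290, -1.6083)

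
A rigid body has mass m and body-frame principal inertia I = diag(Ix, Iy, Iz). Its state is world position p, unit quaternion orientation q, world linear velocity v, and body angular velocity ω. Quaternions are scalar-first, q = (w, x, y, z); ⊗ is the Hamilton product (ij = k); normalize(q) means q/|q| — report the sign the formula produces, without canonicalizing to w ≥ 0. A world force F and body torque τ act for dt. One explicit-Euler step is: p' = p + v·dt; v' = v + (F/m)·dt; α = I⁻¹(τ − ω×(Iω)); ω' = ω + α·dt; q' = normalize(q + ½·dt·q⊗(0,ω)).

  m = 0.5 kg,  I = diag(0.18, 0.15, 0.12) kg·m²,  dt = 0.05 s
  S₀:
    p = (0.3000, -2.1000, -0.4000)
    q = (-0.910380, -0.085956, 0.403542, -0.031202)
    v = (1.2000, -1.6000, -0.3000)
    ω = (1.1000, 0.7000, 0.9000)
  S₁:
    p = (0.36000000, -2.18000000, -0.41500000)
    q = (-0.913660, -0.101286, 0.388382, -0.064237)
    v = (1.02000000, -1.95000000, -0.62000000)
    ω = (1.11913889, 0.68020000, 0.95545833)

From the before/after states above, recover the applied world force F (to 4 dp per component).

v₁ − v₀ = (-0.18000000, -0.35000000, -0.32000000)
F = m·Δv/dt = (-1.8000, -3.5000, -3.2000)

F = (-1.8000, -3.5000, -3.2000)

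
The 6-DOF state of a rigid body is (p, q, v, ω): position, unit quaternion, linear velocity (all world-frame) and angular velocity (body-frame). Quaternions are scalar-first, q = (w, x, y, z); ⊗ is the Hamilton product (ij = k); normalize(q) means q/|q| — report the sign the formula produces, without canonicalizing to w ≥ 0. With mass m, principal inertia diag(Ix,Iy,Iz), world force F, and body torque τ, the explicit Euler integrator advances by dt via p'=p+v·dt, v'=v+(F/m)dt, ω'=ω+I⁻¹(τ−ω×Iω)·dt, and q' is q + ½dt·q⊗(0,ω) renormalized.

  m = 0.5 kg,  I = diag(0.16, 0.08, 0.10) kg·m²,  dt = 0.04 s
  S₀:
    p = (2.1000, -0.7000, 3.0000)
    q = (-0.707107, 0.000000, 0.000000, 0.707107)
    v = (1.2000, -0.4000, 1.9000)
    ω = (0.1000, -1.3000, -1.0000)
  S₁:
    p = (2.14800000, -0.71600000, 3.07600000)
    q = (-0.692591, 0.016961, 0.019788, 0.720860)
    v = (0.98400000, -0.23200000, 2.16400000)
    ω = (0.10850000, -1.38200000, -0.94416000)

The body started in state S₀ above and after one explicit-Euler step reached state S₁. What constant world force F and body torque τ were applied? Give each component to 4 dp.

rate change Δω = (0.00850000, -0.08200000, 0.05584000)
I·α + gyro = (0.0600, -0.1700, 0.1500)
Δv = v₁−v₀ = (-0.21600000, 0.16800000, 0.26400000)
m·(v₁−v₀)/dt = (-2.7000, 2.1000, 3.3000)

F = (-2.7000, 2.1000, 3.3000)
τ = (0.0600, -0.1700, 0.1500)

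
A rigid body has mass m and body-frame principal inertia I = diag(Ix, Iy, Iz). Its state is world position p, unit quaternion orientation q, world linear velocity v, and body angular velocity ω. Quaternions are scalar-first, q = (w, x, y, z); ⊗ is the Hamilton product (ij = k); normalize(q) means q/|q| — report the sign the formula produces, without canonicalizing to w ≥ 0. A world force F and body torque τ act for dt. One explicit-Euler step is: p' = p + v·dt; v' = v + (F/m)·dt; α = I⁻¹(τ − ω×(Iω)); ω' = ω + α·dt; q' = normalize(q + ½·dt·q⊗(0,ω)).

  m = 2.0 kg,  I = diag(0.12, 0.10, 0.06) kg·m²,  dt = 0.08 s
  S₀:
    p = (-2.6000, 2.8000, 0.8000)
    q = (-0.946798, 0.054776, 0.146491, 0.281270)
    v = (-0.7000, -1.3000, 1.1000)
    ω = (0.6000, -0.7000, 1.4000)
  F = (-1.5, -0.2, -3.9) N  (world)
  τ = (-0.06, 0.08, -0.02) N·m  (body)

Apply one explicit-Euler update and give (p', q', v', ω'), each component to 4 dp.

(τ − ω×Iω)/I = (-0.8267, 0.2960, -0.4733)
new body rate ω' = (0.5339, -0.6763, 1.3621)
2q̇ = q⊗(0,ω) = (-0.3240999, -0.1661024, 0.7548342, -1.4517550)
q' = normalize(q + ½dt·q⊗(0,ω)) = (-0.9576, 0.0480, 0.1763, 0.2227)
a = (-0.7500, -0.1000, -1.9500)
p + v·dt = (-2.6560, 2.6960, 0.8880)
new velocity v' = (-0.7600, -1.3080, 0.9440)

p' = (-2.6560, 2.6960, 0.8880)
q' = (-0.9576, 0.0480, 0.1763, 0.2227)
v' = (-0.7600, -1.3080, 0.9440)
ω' = (0.5339, -0.6763, 1.3621)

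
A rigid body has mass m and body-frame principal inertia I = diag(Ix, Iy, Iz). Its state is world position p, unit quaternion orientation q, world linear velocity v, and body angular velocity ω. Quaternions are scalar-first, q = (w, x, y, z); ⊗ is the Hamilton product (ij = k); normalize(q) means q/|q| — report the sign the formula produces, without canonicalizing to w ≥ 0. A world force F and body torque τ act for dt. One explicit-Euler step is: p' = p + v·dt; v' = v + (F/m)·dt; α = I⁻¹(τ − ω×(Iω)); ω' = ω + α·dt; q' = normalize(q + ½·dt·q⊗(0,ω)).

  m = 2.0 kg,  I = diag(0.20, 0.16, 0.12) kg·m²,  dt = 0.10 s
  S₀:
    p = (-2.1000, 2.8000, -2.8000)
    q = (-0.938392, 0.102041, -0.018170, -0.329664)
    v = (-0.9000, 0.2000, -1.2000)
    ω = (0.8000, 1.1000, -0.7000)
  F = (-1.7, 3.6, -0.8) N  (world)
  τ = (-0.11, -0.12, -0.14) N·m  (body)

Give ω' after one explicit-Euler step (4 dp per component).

ω' = (0.7296, 1.0530, -0.7873)

ω×(Iω) gyroscopic = (0.0308, -0.0448, -0.0352)
α = I⁻¹(τ − ω×Iω) = (-0.7040, -0.4700, -0.8733)
new body rate ω' = (0.7296, 1.0530, -0.7873)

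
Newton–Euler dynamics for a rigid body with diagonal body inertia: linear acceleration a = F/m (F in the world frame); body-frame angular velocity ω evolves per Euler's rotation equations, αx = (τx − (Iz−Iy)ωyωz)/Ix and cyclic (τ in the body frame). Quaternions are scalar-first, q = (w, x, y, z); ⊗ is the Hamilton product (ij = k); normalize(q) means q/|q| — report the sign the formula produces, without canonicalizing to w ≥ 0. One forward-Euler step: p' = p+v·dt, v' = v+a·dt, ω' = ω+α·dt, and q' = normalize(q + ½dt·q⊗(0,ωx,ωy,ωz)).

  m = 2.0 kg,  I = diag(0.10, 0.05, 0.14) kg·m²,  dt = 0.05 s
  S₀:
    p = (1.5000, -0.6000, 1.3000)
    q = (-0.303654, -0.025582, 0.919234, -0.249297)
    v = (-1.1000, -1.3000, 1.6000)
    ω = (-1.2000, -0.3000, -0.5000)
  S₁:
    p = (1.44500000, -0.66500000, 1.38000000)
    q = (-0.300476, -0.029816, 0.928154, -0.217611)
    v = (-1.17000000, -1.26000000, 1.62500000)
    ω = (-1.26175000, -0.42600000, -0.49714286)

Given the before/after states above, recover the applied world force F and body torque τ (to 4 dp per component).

F = (-2.8000, 1.6000, 1.0000)
τ = (-0.1100, -0.1500, -0.0100)

Δv = v₁−v₀ = (-0.07000000, 0.04000000, 0.02500000)
F = m·Δv/dt = (-2.8000, 1.6000, 1.0000)
ω₁ − ω₀ = (-0.06175000, -0.12600000, 0.00285714)
applied torque τ = (-0.1100, -0.1500, -0.0100)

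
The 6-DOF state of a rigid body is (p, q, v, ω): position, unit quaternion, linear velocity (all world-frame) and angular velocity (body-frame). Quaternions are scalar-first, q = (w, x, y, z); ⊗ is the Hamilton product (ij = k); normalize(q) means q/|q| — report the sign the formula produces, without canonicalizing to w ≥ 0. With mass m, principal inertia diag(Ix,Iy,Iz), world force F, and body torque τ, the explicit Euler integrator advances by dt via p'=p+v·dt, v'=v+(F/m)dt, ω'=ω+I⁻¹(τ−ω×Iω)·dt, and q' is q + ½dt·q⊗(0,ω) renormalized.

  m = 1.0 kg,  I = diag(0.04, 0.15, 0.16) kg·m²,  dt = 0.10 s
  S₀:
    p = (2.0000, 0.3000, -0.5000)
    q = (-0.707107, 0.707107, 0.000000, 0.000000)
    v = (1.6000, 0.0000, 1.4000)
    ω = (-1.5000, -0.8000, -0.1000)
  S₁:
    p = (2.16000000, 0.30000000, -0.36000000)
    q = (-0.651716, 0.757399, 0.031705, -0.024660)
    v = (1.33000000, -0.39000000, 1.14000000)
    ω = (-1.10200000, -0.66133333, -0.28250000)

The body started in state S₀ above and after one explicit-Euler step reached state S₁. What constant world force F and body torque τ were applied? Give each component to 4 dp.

F = (-2.7000, -3.9000, -2.6000)
τ = (0.1600, 0.1900, -0.1600)

ω₁ − ω₀ = (0.39800000, 0.13866667, -0.18250000)
applied torque τ = (0.1600, 0.1900, -0.1600)
velocity change Δv = (-0.27000000, -0.39000000, -0.26000000)
m·(v₁−v₀)/dt = (-2.7000, -3.9000, -2.6000)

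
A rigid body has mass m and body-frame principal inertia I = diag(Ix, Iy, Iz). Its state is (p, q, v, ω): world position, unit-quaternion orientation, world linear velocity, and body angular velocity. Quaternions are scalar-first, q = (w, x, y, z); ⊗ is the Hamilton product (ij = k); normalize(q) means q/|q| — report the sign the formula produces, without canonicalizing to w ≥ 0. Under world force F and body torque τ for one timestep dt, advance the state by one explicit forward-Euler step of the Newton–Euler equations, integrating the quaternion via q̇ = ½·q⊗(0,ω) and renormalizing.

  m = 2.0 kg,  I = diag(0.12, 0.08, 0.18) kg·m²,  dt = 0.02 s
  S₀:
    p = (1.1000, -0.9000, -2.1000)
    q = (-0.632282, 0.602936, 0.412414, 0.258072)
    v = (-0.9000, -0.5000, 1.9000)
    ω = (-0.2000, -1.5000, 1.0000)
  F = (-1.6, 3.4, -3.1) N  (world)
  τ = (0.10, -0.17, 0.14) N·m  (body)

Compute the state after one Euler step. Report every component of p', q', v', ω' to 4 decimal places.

ω×(Iω) gyroscopic = (-0.1500, 0.0120, -0.0120)
α = I⁻¹(τ − ω×Iω) = (2.0833, -2.2750, 0.8444)
ω' = ω + α·dt = (-0.1583, -1.5455, 1.0169)
q⊗(0,ω) = (0.4811362, 0.9259784, 0.2938726, -1.4542032)
q + ½dt·q⊗(0,ω), renormalized = (-0.6274, 0.6121, 0.4153, 0.2435)
linear accel F/m = (-0.8000, 1.7000, -1.5500)
new position p' = (1.0820, -0.9100, -2.0620)
v + (F/m)dt = (-0.9160, -0.4660, 1.8690)

p' = (1.0820, -0.9100, -2.0620)
q' = (-0.6274, 0.6121, 0.4153, 0.2435)
v' = (-0.9160, -0.4660, 1.8690)
ω' = (-0.1583, -1.5455, 1.0169)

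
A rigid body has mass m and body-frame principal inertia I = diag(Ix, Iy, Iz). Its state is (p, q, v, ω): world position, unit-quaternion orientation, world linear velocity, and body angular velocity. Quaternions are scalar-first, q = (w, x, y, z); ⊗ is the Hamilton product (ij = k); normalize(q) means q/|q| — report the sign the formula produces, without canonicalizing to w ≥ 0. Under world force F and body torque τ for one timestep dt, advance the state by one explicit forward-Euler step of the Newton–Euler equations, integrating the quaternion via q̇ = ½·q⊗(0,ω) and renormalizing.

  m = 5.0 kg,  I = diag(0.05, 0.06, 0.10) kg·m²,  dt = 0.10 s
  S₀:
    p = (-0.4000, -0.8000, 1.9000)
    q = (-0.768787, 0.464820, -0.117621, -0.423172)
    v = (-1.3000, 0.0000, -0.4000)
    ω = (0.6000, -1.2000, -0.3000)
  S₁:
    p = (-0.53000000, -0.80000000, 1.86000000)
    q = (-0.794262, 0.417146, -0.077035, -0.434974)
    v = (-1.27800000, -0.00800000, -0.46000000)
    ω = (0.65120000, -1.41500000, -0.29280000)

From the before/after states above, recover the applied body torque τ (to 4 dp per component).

ω₁ − ω₀ = (0.05120000, -0.21500000, 0.00720000)
gyro term ω₀×Iω₀ = (0.0144, 0.0090, -0.0072)
applied torque τ = (0.0400, -0.1200, 0.0000)

τ = (0.0400, -0.1200, 0.0000)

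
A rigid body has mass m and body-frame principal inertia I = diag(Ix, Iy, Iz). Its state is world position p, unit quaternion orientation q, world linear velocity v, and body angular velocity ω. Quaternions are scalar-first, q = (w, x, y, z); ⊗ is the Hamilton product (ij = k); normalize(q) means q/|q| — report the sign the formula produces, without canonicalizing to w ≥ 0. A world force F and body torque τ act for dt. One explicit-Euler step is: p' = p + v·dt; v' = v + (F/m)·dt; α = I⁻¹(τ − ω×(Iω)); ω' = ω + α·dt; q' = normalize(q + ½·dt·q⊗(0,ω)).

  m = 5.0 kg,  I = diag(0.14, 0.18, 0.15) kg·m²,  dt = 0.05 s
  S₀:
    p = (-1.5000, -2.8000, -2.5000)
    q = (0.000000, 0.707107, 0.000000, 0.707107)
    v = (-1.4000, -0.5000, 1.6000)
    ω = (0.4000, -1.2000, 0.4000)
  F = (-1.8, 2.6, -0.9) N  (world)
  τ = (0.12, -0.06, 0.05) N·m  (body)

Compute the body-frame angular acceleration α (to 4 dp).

α = (0.7543, -0.3244, 0.4613)

gyro term ω×Iω = (0.0144, -0.0016, -0.0192)
(τ − ω×Iω)/I = (0.7543, -0.3244, 0.4613)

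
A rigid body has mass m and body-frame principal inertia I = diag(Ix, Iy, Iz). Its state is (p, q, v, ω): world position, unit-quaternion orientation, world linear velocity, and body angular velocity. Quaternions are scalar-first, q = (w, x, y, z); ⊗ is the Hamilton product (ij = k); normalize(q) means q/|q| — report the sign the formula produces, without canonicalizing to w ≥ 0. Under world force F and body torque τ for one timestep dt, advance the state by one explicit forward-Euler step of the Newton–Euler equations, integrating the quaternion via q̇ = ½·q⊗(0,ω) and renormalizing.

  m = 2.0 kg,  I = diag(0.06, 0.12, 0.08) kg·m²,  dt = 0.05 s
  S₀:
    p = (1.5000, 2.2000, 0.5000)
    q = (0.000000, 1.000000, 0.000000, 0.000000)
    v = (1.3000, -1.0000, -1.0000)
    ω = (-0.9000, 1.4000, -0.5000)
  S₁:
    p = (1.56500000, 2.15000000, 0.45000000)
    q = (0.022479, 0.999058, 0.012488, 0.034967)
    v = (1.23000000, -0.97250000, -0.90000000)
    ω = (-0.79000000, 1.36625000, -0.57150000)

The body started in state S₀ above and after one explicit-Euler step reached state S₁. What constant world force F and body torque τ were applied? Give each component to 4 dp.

Δv = v₁−v₀ = (-0.07000000, 0.02750000, 0.10000000)
applied force F = (-2.8000, 1.1000, 4.0000)
rate change Δω = (0.11000000, -0.03375000, -0.07150000)
precession coupling = (0.0280, -0.0090, -0.0756)
I·α + gyro = (0.1600, -0.0900, -0.1900)

F = (-2.8000, 1.1000, 4.0000)
τ = (0.1600, -0.0900, -0.1900)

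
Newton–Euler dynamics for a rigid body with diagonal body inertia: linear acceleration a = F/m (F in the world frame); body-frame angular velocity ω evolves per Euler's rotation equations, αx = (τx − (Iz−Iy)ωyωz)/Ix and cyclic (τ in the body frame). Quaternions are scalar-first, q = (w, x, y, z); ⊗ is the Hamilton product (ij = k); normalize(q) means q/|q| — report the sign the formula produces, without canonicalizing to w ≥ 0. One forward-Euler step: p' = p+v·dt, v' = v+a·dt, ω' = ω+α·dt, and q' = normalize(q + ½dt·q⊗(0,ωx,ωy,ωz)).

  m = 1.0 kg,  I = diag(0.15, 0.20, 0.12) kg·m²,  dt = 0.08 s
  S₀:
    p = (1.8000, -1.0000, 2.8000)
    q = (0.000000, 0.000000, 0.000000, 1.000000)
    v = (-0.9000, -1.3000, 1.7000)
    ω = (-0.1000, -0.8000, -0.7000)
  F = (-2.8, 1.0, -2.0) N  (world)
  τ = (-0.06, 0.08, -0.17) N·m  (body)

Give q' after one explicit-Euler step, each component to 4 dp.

q' = (0.0280, 0.0320, -0.0040, 0.9991)

2q̇ = q⊗(0,ω) = (0.7000000, 0.8000000, -0.1000000, 0.0000000)
q + ½dt·q⊗(0,ω), renormalized = (0.0280, 0.0320, -0.0040, 0.9991)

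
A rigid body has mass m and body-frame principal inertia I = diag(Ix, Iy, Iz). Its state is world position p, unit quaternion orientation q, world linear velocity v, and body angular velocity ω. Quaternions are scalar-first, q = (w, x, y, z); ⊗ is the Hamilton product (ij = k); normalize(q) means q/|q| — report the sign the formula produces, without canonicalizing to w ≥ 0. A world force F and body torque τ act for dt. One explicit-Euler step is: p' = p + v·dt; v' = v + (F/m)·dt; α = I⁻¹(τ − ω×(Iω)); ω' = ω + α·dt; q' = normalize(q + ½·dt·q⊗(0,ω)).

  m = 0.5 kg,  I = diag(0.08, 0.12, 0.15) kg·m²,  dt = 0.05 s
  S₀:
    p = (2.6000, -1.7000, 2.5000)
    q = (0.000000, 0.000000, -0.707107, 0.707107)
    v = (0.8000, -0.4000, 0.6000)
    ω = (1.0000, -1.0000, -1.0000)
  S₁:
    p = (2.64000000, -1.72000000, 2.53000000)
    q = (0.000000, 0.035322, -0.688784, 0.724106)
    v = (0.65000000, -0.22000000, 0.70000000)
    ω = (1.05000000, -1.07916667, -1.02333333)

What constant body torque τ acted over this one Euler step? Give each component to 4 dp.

τ = (0.1100, -0.1200, -0.1100)

ω₁ − ω₀ = (0.05000000, -0.07916667, -0.02333333)
ω₀×(Iω₀) = (0.0300, 0.0700, -0.0400)
I·α + gyro = (0.1100, -0.1200, -0.1100)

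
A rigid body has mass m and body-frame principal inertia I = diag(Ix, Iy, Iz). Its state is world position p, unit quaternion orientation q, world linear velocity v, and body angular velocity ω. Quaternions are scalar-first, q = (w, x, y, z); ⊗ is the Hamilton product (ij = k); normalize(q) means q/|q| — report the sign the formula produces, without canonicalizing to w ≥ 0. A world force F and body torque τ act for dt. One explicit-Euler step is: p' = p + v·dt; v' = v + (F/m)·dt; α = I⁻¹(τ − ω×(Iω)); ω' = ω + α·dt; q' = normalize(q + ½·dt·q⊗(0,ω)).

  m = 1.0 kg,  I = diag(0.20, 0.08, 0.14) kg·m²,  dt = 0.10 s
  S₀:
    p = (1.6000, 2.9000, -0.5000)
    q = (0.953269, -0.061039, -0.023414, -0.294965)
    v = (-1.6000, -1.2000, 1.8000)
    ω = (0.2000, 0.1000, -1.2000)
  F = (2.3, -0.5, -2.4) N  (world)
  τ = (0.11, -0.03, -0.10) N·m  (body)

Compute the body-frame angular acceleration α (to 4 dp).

α = (0.5860, -0.1950, -0.6971)

ω×(Iω) gyroscopic = (-0.0072, -0.0144, -0.0024)
angular accel α = (0.5860, -0.1950, -0.6971)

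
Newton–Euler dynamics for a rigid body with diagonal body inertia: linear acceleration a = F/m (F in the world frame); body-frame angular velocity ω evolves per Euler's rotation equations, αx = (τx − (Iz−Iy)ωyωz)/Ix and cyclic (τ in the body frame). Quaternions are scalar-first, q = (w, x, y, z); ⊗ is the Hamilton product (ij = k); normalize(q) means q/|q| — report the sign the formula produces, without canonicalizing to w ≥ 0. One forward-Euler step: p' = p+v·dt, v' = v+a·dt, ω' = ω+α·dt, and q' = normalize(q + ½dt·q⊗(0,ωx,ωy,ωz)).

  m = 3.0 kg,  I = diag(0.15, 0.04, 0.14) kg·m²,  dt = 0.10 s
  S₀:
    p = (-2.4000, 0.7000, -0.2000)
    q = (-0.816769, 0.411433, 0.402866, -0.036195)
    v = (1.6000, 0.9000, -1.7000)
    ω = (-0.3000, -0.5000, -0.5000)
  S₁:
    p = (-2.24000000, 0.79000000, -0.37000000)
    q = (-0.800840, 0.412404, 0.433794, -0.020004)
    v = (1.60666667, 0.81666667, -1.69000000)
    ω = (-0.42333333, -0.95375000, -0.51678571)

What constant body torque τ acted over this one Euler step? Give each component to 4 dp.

ω₁ − ω₀ = (-0.12333333, -0.45375000, -0.01678571)
ω₀×(Iω₀) = (0.0250, 0.0015, -0.0165)
applied torque τ = (-0.1600, -0.1800, -0.0400)

τ = (-0.1600, -0.1800, -0.0400)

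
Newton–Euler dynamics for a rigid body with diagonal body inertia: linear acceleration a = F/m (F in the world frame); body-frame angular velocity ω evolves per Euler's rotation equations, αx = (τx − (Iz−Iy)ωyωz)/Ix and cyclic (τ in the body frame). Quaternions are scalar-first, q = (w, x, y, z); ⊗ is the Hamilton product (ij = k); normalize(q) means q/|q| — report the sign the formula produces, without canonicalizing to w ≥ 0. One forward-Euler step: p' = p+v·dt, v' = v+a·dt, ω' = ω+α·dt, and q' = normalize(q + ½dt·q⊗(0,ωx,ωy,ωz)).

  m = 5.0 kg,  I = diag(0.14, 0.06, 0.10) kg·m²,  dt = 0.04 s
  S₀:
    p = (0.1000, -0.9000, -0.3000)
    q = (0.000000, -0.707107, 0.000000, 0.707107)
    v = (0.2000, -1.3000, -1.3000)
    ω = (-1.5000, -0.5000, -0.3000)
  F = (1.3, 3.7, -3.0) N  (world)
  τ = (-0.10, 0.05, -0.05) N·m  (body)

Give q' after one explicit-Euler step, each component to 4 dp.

q⊗(0,ω) = (-0.8485284, 0.3535535, -1.2727926, 0.3535535)
q' = normalize(q + ½dt·q⊗(0,ω)) = (-0.0170, -0.6997, -0.0254, 0.7138)

q' = (-0.0170, -0.6997, -0.0254, 0.7138)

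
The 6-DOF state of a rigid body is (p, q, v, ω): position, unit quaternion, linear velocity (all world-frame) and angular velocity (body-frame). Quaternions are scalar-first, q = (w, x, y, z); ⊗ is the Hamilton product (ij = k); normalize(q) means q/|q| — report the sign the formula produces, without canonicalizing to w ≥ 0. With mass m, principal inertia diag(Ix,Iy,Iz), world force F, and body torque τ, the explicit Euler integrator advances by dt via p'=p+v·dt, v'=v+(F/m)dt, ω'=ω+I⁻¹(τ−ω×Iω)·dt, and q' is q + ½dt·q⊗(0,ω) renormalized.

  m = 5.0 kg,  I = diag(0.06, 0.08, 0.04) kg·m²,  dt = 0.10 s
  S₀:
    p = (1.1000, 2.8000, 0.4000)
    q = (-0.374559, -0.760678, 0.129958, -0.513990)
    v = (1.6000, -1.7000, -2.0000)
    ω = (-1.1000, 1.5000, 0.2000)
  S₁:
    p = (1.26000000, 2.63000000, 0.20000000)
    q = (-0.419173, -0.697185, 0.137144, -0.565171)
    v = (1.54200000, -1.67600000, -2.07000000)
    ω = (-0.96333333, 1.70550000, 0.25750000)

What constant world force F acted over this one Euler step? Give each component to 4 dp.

Δv = v₁−v₀ = (-0.05800000, 0.02400000, -0.07000000)
m·(v₁−v₀)/dt = (-2.9000, 1.2000, -3.5000)

F = (-2.9000, 1.2000, -3.5000)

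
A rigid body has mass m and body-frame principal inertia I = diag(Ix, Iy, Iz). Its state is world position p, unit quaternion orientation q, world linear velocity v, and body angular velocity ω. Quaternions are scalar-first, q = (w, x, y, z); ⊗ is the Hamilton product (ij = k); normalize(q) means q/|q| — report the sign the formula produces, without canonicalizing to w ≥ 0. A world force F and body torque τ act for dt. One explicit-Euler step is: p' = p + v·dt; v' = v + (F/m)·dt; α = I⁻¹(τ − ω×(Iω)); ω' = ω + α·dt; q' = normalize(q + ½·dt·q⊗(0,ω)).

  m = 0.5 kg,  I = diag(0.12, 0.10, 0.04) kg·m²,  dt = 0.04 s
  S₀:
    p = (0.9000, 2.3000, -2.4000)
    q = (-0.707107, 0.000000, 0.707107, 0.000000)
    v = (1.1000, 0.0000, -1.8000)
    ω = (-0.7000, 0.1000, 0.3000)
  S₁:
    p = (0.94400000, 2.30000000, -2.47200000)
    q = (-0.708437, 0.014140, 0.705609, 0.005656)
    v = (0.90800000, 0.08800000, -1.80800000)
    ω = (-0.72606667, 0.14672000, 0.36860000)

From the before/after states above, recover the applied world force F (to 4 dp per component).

F = (-2.4000, 1.1000, -0.1000)

Δv = v₁−v₀ = (-0.19200000, 0.08800000, -0.00800000)
applied force F = (-2.4000, 1.1000, -0.1000)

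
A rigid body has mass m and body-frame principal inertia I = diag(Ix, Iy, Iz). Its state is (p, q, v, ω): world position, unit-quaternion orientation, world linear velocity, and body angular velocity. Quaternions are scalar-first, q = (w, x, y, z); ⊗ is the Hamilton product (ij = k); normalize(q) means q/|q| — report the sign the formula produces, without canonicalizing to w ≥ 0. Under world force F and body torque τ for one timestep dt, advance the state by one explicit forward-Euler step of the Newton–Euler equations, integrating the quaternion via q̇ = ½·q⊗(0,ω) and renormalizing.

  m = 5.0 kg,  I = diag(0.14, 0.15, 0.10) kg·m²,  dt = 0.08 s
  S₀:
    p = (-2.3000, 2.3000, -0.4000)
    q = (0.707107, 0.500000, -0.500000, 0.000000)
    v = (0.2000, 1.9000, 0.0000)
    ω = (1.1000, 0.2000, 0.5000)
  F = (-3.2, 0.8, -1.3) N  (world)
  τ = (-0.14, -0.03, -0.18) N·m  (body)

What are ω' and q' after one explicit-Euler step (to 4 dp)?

gyro term ω×Iω = (-0.0050, 0.0220, 0.0022)
(τ − ω×Iω)/I = (-0.9643, -0.3467, -1.8220)
ω' = ω + α·dt = (1.0229, 0.1723, 0.3542)
2q̇ = q⊗(0,ω) = (-0.4500000, 0.5278177, -0.1085786, 1.0035535)
updated quaternion q' = (0.6883, 0.5205, -0.5037, 0.0401)

ω' = (1.0229, 0.1723, 0.3542)
q' = (0.6883, 0.5205, -0.5037, 0.0401)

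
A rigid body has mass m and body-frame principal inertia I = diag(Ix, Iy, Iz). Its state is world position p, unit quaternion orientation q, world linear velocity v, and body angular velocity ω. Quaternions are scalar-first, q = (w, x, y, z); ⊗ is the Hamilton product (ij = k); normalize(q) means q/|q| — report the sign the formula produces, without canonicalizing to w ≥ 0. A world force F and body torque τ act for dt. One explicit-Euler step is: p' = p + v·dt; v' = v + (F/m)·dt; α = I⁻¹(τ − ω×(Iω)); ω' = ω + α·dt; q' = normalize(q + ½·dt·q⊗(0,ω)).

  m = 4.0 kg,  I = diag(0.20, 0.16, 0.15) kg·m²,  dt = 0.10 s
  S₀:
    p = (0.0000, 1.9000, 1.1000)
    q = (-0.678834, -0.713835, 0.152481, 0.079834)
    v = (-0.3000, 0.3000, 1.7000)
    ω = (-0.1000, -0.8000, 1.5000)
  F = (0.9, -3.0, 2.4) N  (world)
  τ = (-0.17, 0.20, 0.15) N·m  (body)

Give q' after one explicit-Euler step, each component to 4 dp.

q' = (-0.6798, -0.6933, 0.2319, 0.0580)

2q̇ = q⊗(0,ω) = (-0.0691497, 0.3604721, 1.6058363, -0.4319349)
updated quaternion q' = (-0.6798, -0.6933, 0.2319, 0.0580)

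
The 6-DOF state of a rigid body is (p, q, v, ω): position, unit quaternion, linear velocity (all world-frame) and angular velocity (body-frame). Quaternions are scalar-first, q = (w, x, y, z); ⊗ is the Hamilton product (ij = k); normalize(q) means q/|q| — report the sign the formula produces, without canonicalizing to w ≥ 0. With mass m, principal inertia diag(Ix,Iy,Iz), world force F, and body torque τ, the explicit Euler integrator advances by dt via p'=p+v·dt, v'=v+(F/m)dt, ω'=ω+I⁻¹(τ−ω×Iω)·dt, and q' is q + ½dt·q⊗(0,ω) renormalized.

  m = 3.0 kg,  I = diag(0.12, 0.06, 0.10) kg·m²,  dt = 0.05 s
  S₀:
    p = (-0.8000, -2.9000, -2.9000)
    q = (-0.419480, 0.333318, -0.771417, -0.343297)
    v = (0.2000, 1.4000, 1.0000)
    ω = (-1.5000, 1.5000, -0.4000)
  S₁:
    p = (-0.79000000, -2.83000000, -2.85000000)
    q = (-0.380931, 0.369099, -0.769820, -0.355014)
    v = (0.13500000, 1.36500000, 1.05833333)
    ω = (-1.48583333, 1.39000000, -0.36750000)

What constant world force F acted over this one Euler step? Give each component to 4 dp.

F = (-3.9000, -2.1000, 3.5000)

v₁ − v₀ = (-0.06500000, -0.03500000, 0.05833333)
applied force F = (-3.9000, -2.1000, 3.5000)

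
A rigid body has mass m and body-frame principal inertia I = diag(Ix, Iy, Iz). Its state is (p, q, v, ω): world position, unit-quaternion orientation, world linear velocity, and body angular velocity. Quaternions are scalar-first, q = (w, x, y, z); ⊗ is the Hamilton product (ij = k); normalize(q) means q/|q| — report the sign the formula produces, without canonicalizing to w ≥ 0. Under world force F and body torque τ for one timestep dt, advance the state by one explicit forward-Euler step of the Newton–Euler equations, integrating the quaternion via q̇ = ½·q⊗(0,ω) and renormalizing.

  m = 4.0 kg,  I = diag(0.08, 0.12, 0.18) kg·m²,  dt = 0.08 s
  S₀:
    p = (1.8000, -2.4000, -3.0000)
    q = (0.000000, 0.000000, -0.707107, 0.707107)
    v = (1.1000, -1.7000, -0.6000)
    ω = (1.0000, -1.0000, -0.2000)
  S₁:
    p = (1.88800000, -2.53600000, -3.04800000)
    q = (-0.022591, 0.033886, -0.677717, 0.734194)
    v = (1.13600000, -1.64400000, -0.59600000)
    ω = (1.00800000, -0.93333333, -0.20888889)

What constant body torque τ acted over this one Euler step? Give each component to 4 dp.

τ = (0.0200, 0.1200, -0.0600)

ω₁ − ω₀ = (0.00800000, 0.06666667, -0.00888889)
gyro term ω₀×Iω₀ = (0.0120, 0.0200, -0.0400)
applied torque τ = (0.0200, 0.1200, -0.0600)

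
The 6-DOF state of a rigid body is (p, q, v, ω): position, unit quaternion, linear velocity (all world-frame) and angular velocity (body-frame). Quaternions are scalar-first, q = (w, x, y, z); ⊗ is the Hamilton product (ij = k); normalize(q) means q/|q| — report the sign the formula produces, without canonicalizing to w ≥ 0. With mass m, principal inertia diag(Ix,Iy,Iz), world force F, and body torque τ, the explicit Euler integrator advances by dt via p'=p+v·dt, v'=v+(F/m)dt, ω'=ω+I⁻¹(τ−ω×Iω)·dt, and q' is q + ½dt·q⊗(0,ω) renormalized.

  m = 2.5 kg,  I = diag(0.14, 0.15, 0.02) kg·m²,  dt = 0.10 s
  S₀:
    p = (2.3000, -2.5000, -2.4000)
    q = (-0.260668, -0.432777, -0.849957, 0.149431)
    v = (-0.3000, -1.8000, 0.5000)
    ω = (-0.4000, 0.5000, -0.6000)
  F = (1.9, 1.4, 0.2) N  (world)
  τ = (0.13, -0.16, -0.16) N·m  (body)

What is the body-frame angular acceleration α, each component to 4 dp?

α = (0.6500, -1.2587, -7.9000)

gyro term ω×Iω = (0.0390, 0.0288, -0.0020)
(τ − ω×Iω)/I = (0.6500, -1.2587, -7.9000)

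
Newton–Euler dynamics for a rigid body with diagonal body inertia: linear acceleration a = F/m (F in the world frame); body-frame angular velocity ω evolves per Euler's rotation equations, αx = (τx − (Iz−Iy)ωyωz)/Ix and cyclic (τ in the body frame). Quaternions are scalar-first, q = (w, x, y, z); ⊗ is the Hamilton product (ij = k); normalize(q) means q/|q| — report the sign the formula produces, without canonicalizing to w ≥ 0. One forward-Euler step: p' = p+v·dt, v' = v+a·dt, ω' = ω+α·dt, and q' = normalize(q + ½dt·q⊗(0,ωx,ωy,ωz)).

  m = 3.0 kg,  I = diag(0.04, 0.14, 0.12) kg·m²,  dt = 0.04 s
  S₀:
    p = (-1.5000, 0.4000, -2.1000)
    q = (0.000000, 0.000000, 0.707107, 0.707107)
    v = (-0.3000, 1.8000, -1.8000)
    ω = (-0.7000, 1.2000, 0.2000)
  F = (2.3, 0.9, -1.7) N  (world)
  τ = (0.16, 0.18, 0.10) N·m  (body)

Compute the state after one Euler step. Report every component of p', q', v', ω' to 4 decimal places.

linear accel F/m = (0.7667, 0.3000, -0.5667)
new position p' = (-1.5120, 0.4720, -2.1720)
new velocity v' = (-0.2693, 1.8120, -1.8227)
(τ − ω×Iω)/I = (4.1200, 1.2057, 1.5333)
new body rate ω' = (-0.5352, 1.2482, 0.2613)
q⊗(0,ω) = (-0.9899498, -0.7071070, -0.4949749, 0.4949749)
q' = normalize(q + ½dt·q⊗(0,ω)) = (-0.0198, -0.0141, 0.6969, 0.7167)

p' = (-1.5120, 0.4720, -2.1720)
q' = (-0.0198, -0.0141, 0.6969, 0.7167)
v' = (-0.2693, 1.8120, -1.8227)
ω' = (-0.5352, 1.2482, 0.2613)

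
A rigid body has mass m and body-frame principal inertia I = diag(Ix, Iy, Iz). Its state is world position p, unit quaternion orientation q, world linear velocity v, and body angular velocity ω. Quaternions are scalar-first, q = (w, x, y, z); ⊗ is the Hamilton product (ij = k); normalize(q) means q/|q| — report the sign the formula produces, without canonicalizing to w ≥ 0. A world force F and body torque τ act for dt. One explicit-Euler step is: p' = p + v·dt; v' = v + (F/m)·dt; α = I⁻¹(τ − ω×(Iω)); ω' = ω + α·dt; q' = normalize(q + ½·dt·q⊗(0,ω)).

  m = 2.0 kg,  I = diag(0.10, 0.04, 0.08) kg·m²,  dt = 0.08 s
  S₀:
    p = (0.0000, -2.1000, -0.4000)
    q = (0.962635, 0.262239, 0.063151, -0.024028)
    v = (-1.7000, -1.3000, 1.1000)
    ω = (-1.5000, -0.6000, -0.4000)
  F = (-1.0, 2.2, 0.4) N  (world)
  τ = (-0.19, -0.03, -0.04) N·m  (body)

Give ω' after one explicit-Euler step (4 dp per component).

α = I⁻¹(τ − ω×Iω) = (-1.9960, -1.0500, 0.1750)
ω' = ω + α·dt = (-1.6597, -0.6840, -0.3860)

ω' = (-1.6597, -0.6840, -0.3860)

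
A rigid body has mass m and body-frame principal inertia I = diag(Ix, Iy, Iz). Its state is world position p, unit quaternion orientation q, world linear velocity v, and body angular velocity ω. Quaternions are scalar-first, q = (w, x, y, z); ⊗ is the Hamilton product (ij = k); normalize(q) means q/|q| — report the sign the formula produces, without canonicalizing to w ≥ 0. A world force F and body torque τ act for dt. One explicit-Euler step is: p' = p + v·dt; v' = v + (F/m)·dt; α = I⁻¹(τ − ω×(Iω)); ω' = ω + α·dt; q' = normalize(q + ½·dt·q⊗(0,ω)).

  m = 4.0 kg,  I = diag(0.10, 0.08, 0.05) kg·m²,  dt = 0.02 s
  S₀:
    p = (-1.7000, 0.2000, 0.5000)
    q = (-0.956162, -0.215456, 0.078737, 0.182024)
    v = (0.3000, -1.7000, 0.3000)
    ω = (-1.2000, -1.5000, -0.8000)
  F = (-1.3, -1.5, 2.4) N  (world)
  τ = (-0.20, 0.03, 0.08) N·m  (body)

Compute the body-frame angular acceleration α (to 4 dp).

α = (-1.6400, -0.2250, 2.3200)

gyro term ω×Iω = (-0.0360, 0.0480, -0.0360)
(τ − ω×Iω)/I = (-1.6400, -0.2250, 2.3200)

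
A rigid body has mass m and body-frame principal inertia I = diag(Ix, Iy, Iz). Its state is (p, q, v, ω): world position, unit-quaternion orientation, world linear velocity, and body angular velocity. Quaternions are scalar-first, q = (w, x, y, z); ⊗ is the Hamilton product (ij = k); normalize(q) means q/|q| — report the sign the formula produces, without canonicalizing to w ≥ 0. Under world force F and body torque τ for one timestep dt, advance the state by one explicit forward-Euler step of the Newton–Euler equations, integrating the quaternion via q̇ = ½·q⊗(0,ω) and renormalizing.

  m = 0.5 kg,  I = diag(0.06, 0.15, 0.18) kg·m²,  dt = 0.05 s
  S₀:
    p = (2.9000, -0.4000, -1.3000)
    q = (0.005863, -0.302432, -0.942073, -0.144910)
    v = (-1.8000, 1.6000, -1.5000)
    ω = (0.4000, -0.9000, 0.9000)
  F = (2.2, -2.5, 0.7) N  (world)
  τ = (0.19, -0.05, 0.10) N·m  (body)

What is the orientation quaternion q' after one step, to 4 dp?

q' = (-0.0090, -0.3266, -0.9363, -0.1285)

q⊗(0,ω) = (-0.5964739, -0.9759395, 0.2089481, 0.6542947)
q + ½dt·q⊗(0,ω), renormalized = (-0.0090, -0.3266, -0.9363, -0.1285)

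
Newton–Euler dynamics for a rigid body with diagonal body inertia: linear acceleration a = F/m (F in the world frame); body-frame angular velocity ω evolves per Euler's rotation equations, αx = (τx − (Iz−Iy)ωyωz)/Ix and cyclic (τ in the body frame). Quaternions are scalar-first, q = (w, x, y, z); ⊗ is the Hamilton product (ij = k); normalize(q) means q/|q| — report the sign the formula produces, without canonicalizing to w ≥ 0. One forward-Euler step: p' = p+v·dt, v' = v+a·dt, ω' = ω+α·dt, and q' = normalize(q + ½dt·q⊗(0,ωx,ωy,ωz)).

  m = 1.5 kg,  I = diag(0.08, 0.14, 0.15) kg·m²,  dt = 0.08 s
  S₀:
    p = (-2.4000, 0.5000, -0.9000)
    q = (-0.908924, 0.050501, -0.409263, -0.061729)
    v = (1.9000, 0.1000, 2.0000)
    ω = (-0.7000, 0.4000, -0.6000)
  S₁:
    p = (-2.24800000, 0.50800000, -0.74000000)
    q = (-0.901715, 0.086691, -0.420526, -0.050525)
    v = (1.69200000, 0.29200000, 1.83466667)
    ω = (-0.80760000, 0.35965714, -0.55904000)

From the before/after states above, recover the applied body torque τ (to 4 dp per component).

τ = (-0.1100, -0.1000, 0.0600)

rate change Δω = (-0.10760000, -0.04034286, 0.04096000)
precession coupling = (-0.0024, -0.0294, -0.0168)
applied torque τ = (-0.1100, -0.1000, 0.0600)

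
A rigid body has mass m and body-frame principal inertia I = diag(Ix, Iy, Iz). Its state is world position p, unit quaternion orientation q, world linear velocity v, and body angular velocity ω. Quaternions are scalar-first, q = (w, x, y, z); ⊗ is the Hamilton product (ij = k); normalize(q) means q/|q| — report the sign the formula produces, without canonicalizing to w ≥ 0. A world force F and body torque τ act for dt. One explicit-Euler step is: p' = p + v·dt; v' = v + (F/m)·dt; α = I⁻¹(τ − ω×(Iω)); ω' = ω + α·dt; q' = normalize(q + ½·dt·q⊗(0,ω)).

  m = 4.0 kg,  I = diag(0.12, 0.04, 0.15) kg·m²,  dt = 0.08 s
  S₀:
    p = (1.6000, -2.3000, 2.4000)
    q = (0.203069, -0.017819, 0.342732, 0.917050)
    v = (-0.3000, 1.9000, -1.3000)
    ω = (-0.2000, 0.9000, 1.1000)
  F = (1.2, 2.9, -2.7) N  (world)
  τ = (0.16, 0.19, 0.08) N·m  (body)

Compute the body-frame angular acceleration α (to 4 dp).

α = (0.4258, 4.5850, 0.4373)

gyro term ω×Iω = (0.1089, 0.0066, 0.0144)
(τ − ω×Iω)/I = (0.4258, 4.5850, 0.4373)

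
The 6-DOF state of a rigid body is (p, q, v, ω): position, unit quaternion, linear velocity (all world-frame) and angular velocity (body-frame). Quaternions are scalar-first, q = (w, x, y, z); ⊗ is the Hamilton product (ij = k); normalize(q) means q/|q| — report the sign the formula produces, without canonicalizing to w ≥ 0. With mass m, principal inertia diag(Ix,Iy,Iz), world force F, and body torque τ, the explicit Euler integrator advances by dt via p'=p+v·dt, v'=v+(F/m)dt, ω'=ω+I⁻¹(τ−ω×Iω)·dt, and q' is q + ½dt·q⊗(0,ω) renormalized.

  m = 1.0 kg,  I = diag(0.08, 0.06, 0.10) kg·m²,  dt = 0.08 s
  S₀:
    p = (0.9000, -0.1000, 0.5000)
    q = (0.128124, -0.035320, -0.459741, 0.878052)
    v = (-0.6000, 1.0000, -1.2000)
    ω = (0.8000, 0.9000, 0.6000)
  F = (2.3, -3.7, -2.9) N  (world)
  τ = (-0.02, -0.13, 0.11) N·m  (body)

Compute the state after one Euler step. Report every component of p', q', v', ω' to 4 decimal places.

p' = (0.8520, -0.0200, 0.4040)
q' = (0.1246, -0.0738, -0.4256, 0.8933)
v' = (-0.4160, 0.7040, -1.4320)
ω' = (0.7584, 0.7395, 0.6995)

α = I⁻¹(τ − ω×Iω) = (-0.5200, -2.0067, 1.2440)
ω' = ω + α·dt = (0.7584, 0.7395, 0.6995)
Hamilton product q⊗(0,ω) = (-0.0848083, -0.9635922, 0.8389452, 0.4128792)
updated quaternion q' = (0.1246, -0.0738, -0.4256, 0.8933)
a = (2.3000, -3.7000, -2.9000)
p' = p + v·dt = (0.8520, -0.0200, 0.4040)
new velocity v' = (-0.4160, 0.7040, -1.4320)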